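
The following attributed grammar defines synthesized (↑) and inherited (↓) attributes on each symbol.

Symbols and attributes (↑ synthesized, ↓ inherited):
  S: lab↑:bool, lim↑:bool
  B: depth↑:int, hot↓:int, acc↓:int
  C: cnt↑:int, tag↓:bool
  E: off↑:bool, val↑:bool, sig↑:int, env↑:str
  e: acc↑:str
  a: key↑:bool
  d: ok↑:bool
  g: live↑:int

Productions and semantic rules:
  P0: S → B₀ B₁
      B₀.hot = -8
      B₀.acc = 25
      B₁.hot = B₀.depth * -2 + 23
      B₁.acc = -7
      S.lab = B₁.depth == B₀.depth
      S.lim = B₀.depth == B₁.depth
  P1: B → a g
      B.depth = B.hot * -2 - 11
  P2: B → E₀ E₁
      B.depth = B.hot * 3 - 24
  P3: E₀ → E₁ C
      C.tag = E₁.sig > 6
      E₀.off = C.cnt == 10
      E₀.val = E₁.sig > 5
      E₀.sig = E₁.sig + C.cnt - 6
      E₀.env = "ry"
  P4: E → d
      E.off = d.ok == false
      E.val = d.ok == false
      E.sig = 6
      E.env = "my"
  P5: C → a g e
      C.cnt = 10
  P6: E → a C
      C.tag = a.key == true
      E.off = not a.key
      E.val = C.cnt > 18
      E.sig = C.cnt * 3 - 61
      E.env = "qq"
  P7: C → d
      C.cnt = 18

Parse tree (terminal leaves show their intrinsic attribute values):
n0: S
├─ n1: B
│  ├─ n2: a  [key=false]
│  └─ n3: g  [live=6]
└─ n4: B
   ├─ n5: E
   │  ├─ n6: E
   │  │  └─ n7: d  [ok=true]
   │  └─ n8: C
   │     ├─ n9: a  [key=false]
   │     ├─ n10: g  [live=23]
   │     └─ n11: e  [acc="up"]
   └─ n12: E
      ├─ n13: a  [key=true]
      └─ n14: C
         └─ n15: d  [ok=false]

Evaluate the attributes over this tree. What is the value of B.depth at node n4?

15

1. n1.hot = -8  [-8]
2. n1.acc = 25  [25]
3. n2.key = false  [terminal]
4. n3.live = 6  [terminal]
5. n1.depth = 5  [B.hot * -2 - 11]
6. n4.hot = 13  [B₀.depth * -2 + 23]
7. n4.acc = -7  [-7]
8. n7.ok = true  [terminal]
9. n6.off = false  [d.ok == false]
10. n6.val = false  [d.ok == false]
11. n6.sig = 6  [6]
12. n6.env = "my"  ["my"]
13. n8.tag = false  [E₁.sig > 6]
14. n9.key = false  [terminal]
15. n10.live = 23  [terminal]
16. n11.acc = "up"  [terminal]
17. n8.cnt = 10  [10]
18. n5.off = true  [C.cnt == 10]
19. n5.val = true  [E₁.sig > 5]
20. n5.sig = 10  [E₁.sig + C.cnt - 6]
21. n5.env = "ry"  ["ry"]
22. n13.key = true  [terminal]
23. n14.tag = true  [a.key == true]
24. n15.ok = false  [terminal]
25. n14.cnt = 18  [18]
26. n12.off = false  [not a.key]
27. n12.val = false  [C.cnt > 18]
28. n12.sig = -7  [C.cnt * 3 - 61]
29. n12.env = "qq"  ["qq"]
30. n4.depth = 15  [B.hot * 3 - 24]
31. n0.lab = false  [B₁.depth == B₀.depth]
32. n0.lim = false  [B₀.depth == B₁.depth]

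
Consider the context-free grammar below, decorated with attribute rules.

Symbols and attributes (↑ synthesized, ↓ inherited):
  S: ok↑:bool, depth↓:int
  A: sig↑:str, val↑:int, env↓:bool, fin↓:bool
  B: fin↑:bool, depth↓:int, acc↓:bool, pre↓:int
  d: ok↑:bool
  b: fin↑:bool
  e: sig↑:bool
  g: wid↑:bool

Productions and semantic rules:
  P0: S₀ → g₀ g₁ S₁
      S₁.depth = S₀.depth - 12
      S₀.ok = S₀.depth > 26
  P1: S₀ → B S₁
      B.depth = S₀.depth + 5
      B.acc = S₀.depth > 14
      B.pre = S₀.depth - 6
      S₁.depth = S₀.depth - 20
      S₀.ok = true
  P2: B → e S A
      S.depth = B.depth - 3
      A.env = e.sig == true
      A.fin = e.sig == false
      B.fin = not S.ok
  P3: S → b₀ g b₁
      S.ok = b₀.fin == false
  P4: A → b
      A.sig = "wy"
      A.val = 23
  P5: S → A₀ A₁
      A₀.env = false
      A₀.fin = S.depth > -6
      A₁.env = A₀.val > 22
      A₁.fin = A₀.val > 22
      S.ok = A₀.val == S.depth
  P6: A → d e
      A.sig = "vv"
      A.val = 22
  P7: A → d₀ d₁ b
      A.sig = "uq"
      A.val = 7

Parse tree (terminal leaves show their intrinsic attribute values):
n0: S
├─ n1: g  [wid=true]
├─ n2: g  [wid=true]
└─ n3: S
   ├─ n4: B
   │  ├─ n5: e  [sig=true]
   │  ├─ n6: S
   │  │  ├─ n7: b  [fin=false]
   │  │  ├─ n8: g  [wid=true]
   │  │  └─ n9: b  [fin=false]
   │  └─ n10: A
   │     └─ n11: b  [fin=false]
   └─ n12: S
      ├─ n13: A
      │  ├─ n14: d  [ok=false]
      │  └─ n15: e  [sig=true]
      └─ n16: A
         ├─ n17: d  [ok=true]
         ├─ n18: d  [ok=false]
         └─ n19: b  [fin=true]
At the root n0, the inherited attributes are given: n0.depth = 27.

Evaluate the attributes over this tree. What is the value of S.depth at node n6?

1. n0.depth = 27  [given at root]
2. n1.wid = true  [terminal]
3. n2.wid = true  [terminal]
4. n3.depth = 15  [S₀.depth - 12]
5. n4.depth = 20  [S₀.depth + 5]
6. n4.acc = true  [S₀.depth > 14]
7. n4.pre = 9  [S₀.depth - 6]
8. n5.sig = true  [terminal]
9. n6.depth = 17  [B.depth - 3]
10. n7.fin = false  [terminal]
11. n8.wid = true  [terminal]
12. n9.fin = false  [terminal]
13. n6.ok = true  [b₀.fin == false]
14. n10.env = true  [e.sig == true]
15. n10.fin = false  [e.sig == false]
16. n11.fin = false  [terminal]
17. n10.sig = "wy"  ["wy"]
18. n10.val = 23  [23]
19. n4.fin = false  [not S.ok]
20. n12.depth = -5  [S₀.depth - 20]
21. n13.env = false  [false]
22. n13.fin = true  [S.depth > -6]
23. n14.ok = false  [terminal]
24. n15.sig = true  [terminal]
25. n13.sig = "vv"  ["vv"]
26. n13.val = 22  [22]
27. n16.env = false  [A₀.val > 22]
28. n16.fin = false  [A₀.val > 22]
29. n17.ok = true  [terminal]
30. n18.ok = false  [terminal]
31. n19.fin = true  [terminal]
32. n16.sig = "uq"  ["uq"]
33. n16.val = 7  [7]
34. n12.ok = false  [A₀.val == S.depth]
35. n3.ok = true  [true]
36. n0.ok = true  [S₀.depth > 26]

17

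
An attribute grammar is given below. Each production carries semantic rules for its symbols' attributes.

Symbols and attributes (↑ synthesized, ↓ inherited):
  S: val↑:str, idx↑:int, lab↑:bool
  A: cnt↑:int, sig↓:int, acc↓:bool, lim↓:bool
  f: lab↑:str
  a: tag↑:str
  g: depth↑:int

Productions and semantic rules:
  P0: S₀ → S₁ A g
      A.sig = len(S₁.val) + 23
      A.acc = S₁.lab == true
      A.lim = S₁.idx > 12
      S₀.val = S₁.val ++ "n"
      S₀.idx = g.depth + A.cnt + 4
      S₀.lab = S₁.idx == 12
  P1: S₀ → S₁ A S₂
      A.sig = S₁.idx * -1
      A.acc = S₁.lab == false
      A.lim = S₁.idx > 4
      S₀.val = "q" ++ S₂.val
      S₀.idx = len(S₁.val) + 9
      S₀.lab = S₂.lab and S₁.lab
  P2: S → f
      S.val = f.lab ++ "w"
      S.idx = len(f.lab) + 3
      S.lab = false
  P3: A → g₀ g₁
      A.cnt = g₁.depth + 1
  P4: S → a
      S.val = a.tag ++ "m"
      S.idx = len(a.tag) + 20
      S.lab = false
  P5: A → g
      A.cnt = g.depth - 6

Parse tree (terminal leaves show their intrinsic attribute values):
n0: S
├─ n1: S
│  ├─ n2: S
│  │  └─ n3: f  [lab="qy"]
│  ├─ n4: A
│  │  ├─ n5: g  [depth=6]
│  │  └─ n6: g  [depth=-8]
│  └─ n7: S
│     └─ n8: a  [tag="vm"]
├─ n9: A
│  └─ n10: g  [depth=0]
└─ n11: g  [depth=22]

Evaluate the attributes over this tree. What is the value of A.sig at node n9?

1. n3.lab = "qy"  [terminal]
2. n2.val = "qyw"  [f.lab ++ "w"]
3. n2.idx = 5  [len(f.lab) + 3]
4. n2.lab = false  [false]
5. n4.sig = -5  [S₁.idx * -1]
6. n4.acc = true  [S₁.lab == false]
7. n4.lim = true  [S₁.idx > 4]
8. n5.depth = 6  [terminal]
9. n6.depth = -8  [terminal]
10. n4.cnt = -7  [g₁.depth + 1]
11. n8.tag = "vm"  [terminal]
12. n7.val = "vmm"  [a.tag ++ "m"]
13. n7.idx = 22  [len(a.tag) + 20]
14. n7.lab = false  [false]
15. n1.val = "qvmm"  ["q" ++ S₂.val]
16. n1.idx = 12  [len(S₁.val) + 9]
17. n1.lab = false  [S₂.lab and S₁.lab]
18. n9.sig = 27  [len(S₁.val) + 23]
19. n9.acc = false  [S₁.lab == true]
20. n9.lim = false  [S₁.idx > 12]
21. n10.depth = 0  [terminal]
22. n9.cnt = -6  [g.depth - 6]
23. n11.depth = 22  [terminal]
24. n0.val = "qvmmn"  [S₁.val ++ "n"]
25. n0.idx = 20  [g.depth + A.cnt + 4]
26. n0.lab = true  [S₁.idx == 12]

27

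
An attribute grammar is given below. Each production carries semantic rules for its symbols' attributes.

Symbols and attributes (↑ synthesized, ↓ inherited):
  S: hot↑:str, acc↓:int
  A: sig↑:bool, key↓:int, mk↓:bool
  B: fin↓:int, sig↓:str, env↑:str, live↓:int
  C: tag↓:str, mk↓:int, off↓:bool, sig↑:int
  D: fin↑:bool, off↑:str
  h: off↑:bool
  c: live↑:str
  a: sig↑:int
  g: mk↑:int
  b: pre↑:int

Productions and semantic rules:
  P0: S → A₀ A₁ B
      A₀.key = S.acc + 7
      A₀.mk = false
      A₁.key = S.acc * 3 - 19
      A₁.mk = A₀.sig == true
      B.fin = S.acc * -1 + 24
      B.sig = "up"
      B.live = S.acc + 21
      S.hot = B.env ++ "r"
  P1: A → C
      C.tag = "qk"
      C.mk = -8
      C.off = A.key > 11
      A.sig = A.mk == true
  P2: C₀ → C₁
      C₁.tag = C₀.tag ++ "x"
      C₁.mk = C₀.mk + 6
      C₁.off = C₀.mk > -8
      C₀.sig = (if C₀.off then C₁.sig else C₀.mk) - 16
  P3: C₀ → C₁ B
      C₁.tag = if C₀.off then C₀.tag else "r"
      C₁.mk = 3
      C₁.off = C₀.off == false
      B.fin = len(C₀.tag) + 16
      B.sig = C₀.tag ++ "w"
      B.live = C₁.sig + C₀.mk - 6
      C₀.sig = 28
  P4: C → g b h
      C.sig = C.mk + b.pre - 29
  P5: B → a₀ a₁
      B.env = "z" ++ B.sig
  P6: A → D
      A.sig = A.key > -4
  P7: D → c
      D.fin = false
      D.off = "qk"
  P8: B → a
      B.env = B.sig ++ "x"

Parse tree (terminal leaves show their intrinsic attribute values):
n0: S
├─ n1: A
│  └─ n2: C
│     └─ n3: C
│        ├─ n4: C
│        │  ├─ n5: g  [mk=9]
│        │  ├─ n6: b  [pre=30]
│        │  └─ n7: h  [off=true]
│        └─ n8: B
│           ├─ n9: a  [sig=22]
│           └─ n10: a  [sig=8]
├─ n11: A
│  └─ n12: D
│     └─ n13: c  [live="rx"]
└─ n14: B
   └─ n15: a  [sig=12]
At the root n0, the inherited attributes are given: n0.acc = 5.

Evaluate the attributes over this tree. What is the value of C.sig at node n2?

1. n0.acc = 5  [given at root]
2. n1.key = 12  [S.acc + 7]
3. n1.mk = false  [false]
4. n2.tag = "qk"  ["qk"]
5. n2.mk = -8  [-8]
6. n2.off = true  [A.key > 11]
7. n3.tag = "qkx"  [C₀.tag ++ "x"]
8. n3.mk = -2  [C₀.mk + 6]
9. n3.off = false  [C₀.mk > -8]
10. n4.tag = "r"  [if C₀.off then C₀.tag else "r"]
11. n4.mk = 3  [3]
12. n4.off = true  [C₀.off == false]
13. n5.mk = 9  [terminal]
14. n6.pre = 30  [terminal]
15. n7.off = true  [terminal]
16. n4.sig = 4  [C.mk + b.pre - 29]
17. n8.fin = 19  [len(C₀.tag) + 16]
18. n8.sig = "qkxw"  [C₀.tag ++ "w"]
19. n8.live = -4  [C₁.sig + C₀.mk - 6]
20. n9.sig = 22  [terminal]
21. n10.sig = 8  [terminal]
22. n8.env = "zqkxw"  ["z" ++ B.sig]
23. n3.sig = 28  [28]
24. n2.sig = 12  [(if C₀.off then C₁.sig else C₀.mk) - 16]
25. n1.sig = false  [A.mk == true]
26. n11.key = -4  [S.acc * 3 - 19]
27. n11.mk = false  [A₀.sig == true]
28. n13.live = "rx"  [terminal]
29. n12.fin = false  [false]
30. n12.off = "qk"  ["qk"]
31. n11.sig = false  [A.key > -4]
32. n14.fin = 19  [S.acc * -1 + 24]
33. n14.sig = "up"  ["up"]
34. n14.live = 26  [S.acc + 21]
35. n15.sig = 12  [terminal]
36. n14.env = "upx"  [B.sig ++ "x"]
37. n0.hot = "upxr"  [B.env ++ "r"]

12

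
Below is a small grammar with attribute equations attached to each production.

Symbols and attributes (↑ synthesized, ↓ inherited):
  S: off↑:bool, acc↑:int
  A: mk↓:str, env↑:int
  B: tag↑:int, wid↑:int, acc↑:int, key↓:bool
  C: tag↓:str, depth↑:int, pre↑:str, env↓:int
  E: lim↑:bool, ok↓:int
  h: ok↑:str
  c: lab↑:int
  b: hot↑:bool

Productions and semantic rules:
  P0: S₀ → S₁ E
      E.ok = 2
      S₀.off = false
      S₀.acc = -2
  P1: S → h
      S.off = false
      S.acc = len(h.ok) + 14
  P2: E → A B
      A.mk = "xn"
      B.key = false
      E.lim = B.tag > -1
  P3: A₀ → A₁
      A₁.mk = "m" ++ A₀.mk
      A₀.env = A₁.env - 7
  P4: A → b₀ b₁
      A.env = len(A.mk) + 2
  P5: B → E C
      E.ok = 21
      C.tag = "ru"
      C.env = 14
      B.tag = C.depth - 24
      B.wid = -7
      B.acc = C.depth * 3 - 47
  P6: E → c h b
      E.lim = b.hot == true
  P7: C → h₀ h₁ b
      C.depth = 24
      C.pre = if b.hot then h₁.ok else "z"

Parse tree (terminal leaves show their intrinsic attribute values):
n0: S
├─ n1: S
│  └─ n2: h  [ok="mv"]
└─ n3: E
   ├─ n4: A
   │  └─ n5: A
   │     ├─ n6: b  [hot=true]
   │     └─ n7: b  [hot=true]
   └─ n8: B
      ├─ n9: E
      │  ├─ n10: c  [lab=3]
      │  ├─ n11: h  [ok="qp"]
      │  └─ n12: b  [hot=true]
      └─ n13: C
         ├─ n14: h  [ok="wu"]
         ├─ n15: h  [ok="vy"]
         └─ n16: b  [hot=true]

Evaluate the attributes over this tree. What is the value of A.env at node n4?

-2

1. n2.ok = "mv"  [terminal]
2. n1.off = false  [false]
3. n1.acc = 16  [len(h.ok) + 14]
4. n3.ok = 2  [2]
5. n4.mk = "xn"  ["xn"]
6. n5.mk = "mxn"  ["m" ++ A₀.mk]
7. n6.hot = true  [terminal]
8. n7.hot = true  [terminal]
9. n5.env = 5  [len(A.mk) + 2]
10. n4.env = -2  [A₁.env - 7]
11. n8.key = false  [false]
12. n9.ok = 21  [21]
13. n10.lab = 3  [terminal]
14. n11.ok = "qp"  [terminal]
15. n12.hot = true  [terminal]
16. n9.lim = true  [b.hot == true]
17. n13.tag = "ru"  ["ru"]
18. n13.env = 14  [14]
19. n14.ok = "wu"  [terminal]
20. n15.ok = "vy"  [terminal]
21. n16.hot = true  [terminal]
22. n13.depth = 24  [24]
23. n13.pre = "vy"  [if b.hot then h₁.ok else "z"]
24. n8.tag = 0  [C.depth - 24]
25. n8.wid = -7  [-7]
26. n8.acc = 25  [C.depth * 3 - 47]
27. n3.lim = true  [B.tag > -1]
28. n0.off = false  [false]
29. n0.acc = -2  [-2]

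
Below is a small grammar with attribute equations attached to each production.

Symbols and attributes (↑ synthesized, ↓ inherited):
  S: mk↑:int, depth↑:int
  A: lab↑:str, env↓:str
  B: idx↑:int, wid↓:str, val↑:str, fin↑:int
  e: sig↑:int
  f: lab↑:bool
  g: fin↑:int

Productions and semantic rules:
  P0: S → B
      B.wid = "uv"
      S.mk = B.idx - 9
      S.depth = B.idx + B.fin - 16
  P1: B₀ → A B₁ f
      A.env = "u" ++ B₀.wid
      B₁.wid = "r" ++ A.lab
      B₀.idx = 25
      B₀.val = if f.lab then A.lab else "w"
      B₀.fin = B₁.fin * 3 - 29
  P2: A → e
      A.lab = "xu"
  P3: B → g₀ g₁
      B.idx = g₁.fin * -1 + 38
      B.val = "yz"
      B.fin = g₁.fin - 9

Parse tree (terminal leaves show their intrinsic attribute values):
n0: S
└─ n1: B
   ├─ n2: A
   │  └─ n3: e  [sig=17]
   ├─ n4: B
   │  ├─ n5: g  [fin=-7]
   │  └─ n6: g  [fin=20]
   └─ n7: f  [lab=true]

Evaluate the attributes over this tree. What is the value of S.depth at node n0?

13

1. n1.wid = "uv"  ["uv"]
2. n2.env = "uuv"  ["u" ++ B₀.wid]
3. n3.sig = 17  [terminal]
4. n2.lab = "xu"  ["xu"]
5. n4.wid = "rxu"  ["r" ++ A.lab]
6. n5.fin = -7  [terminal]
7. n6.fin = 20  [terminal]
8. n4.idx = 18  [g₁.fin * -1 + 38]
9. n4.val = "yz"  ["yz"]
10. n4.fin = 11  [g₁.fin - 9]
11. n7.lab = true  [terminal]
12. n1.idx = 25  [25]
13. n1.val = "xu"  [if f.lab then A.lab else "w"]
14. n1.fin = 4  [B₁.fin * 3 - 29]
15. n0.mk = 16  [B.idx - 9]
16. n0.depth = 13  [B.idx + B.fin - 16]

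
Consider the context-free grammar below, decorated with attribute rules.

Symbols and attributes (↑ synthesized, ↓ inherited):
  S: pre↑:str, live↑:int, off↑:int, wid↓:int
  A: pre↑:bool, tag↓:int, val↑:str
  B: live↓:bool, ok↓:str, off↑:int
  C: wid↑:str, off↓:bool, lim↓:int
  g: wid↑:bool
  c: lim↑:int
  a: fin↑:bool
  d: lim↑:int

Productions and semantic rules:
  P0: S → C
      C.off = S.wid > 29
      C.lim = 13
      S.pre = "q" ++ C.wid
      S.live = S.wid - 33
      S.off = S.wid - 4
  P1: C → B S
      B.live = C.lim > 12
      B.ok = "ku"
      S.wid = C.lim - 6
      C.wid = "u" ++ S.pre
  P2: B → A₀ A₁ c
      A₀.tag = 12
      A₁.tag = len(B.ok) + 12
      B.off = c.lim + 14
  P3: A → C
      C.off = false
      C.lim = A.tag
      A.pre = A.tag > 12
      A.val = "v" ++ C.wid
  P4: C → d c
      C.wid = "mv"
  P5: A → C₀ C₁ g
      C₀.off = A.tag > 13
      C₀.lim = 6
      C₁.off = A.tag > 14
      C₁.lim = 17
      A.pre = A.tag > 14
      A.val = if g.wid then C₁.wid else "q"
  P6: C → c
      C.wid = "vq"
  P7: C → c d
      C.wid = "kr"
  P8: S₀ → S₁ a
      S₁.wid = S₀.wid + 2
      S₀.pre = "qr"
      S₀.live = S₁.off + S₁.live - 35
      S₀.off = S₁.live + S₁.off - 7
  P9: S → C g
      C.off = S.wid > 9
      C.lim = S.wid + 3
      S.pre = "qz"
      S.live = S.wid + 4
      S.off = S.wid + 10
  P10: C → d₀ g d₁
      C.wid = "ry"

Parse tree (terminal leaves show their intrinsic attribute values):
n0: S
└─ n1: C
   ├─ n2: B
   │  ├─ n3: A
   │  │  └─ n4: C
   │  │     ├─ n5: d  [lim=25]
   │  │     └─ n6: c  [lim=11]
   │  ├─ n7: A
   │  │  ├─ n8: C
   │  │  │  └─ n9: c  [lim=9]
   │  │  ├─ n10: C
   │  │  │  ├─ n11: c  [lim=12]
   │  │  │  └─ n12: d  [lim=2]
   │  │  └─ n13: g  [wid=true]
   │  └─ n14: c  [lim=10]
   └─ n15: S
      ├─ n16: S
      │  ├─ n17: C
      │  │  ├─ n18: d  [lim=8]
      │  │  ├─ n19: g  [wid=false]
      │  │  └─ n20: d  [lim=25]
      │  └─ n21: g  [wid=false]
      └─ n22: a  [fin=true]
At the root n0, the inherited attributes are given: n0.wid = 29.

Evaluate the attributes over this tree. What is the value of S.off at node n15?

25

1. n0.wid = 29  [given at root]
2. n1.off = false  [S.wid > 29]
3. n1.lim = 13  [13]
4. n2.live = true  [C.lim > 12]
5. n2.ok = "ku"  ["ku"]
6. n3.tag = 12  [12]
7. n4.off = false  [false]
8. n4.lim = 12  [A.tag]
9. n5.lim = 25  [terminal]
10. n6.lim = 11  [terminal]
11. n4.wid = "mv"  ["mv"]
12. n3.pre = false  [A.tag > 12]
13. n3.val = "vmv"  ["v" ++ C.wid]
14. n7.tag = 14  [len(B.ok) + 12]
15. n8.off = true  [A.tag > 13]
16. n8.lim = 6  [6]
17. n9.lim = 9  [terminal]
18. n8.wid = "vq"  ["vq"]
19. n10.off = false  [A.tag > 14]
20. n10.lim = 17  [17]
21. n11.lim = 12  [terminal]
22. n12.lim = 2  [terminal]
23. n10.wid = "kr"  ["kr"]
24. n13.wid = true  [terminal]
25. n7.pre = false  [A.tag > 14]
26. n7.val = "kr"  [if g.wid then C₁.wid else "q"]
27. n14.lim = 10  [terminal]
28. n2.off = 24  [c.lim + 14]
29. n15.wid = 7  [C.lim - 6]
30. n16.wid = 9  [S₀.wid + 2]
31. n17.off = false  [S.wid > 9]
32. n17.lim = 12  [S.wid + 3]
33. n18.lim = 8  [terminal]
34. n19.wid = false  [terminal]
35. n20.lim = 25  [terminal]
36. n17.wid = "ry"  ["ry"]
37. n21.wid = false  [terminal]
38. n16.pre = "qz"  ["qz"]
39. n16.live = 13  [S.wid + 4]
40. n16.off = 19  [S.wid + 10]
41. n22.fin = true  [terminal]
42. n15.pre = "qr"  ["qr"]
43. n15.live = -3  [S₁.off + S₁.live - 35]
44. n15.off = 25  [S₁.live + S₁.off - 7]
45. n1.wid = "uqr"  ["u" ++ S.pre]
46. n0.pre = "quqr"  ["q" ++ C.wid]
47. n0.live = -4  [S.wid - 33]
48. n0.off = 25  [S.wid - 4]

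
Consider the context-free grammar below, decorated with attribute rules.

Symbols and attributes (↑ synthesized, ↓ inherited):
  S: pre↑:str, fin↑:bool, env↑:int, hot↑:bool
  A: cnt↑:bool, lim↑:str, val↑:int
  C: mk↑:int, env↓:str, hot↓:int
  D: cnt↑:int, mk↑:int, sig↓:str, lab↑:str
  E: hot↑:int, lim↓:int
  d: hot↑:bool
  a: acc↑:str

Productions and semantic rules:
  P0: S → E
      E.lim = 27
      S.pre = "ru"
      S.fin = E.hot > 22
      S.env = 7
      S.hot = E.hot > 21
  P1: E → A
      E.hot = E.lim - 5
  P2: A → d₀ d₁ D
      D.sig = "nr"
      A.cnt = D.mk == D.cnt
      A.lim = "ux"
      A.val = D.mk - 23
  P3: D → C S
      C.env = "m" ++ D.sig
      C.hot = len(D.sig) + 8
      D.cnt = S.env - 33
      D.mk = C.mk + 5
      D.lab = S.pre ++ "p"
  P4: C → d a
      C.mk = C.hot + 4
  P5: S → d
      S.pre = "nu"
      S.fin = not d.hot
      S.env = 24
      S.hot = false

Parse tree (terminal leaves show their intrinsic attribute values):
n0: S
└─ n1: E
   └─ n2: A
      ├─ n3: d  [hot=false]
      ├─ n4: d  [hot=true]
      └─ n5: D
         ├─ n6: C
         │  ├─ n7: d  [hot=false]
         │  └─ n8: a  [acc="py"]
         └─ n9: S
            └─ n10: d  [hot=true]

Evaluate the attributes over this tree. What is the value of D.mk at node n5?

19

1. n1.lim = 27  [27]
2. n3.hot = false  [terminal]
3. n4.hot = true  [terminal]
4. n5.sig = "nr"  ["nr"]
5. n6.env = "mnr"  ["m" ++ D.sig]
6. n6.hot = 10  [len(D.sig) + 8]
7. n7.hot = false  [terminal]
8. n8.acc = "py"  [terminal]
9. n6.mk = 14  [C.hot + 4]
10. n10.hot = true  [terminal]
11. n9.pre = "nu"  ["nu"]
12. n9.fin = false  [not d.hot]
13. n9.env = 24  [24]
14. n9.hot = false  [false]
15. n5.cnt = -9  [S.env - 33]
16. n5.mk = 19  [C.mk + 5]
17. n5.lab = "nup"  [S.pre ++ "p"]
18. n2.cnt = false  [D.mk == D.cnt]
19. n2.lim = "ux"  ["ux"]
20. n2.val = -4  [D.mk - 23]
21. n1.hot = 22  [E.lim - 5]
22. n0.pre = "ru"  ["ru"]
23. n0.fin = false  [E.hot > 22]
24. n0.env = 7  [7]
25. n0.hot = true  [E.hot > 21]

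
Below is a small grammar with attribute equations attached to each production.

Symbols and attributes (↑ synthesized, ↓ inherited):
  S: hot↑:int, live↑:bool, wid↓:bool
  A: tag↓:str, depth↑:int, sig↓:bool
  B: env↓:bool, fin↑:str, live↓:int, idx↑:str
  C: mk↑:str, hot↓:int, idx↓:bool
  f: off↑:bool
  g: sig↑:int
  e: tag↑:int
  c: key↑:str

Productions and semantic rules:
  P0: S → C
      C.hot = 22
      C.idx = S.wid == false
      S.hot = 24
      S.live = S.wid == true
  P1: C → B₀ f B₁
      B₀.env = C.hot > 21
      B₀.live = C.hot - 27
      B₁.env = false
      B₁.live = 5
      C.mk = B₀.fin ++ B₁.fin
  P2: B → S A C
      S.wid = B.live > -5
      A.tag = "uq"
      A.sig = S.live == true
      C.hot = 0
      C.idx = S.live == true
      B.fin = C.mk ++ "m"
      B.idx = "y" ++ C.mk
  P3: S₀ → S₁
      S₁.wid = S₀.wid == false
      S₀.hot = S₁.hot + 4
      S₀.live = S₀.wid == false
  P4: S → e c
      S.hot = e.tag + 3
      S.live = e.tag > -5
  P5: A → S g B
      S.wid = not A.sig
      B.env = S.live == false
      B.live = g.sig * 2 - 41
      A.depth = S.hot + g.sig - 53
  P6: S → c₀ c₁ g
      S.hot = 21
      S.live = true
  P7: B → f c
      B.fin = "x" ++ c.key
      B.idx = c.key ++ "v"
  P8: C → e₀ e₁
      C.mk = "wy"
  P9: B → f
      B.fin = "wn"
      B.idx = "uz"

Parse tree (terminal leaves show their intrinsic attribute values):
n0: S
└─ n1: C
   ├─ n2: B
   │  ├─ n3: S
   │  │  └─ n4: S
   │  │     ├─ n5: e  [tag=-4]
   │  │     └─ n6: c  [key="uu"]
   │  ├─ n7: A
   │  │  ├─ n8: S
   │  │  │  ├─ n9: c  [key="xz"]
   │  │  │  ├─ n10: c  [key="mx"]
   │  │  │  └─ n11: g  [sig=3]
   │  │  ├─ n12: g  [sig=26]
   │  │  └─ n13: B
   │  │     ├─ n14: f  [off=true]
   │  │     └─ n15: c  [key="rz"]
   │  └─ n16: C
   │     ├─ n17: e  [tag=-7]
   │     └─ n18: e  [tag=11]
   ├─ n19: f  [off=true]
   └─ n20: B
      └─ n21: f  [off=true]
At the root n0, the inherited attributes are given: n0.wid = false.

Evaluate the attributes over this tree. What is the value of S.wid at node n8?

1. n0.wid = false  [given at root]
2. n1.hot = 22  [22]
3. n1.idx = true  [S.wid == false]
4. n2.env = true  [C.hot > 21]
5. n2.live = -5  [C.hot - 27]
6. n3.wid = false  [B.live > -5]
7. n4.wid = true  [S₀.wid == false]
8. n5.tag = -4  [terminal]
9. n6.key = "uu"  [terminal]
10. n4.hot = -1  [e.tag + 3]
11. n4.live = true  [e.tag > -5]
12. n3.hot = 3  [S₁.hot + 4]
13. n3.live = true  [S₀.wid == false]
14. n7.tag = "uq"  ["uq"]
15. n7.sig = true  [S.live == true]
16. n8.wid = false  [not A.sig]
17. n9.key = "xz"  [terminal]
18. n10.key = "mx"  [terminal]
19. n11.sig = 3  [terminal]
20. n8.hot = 21  [21]
21. n8.live = true  [true]
22. n12.sig = 26  [terminal]
23. n13.env = false  [S.live == false]
24. n13.live = 11  [g.sig * 2 - 41]
25. n14.off = true  [terminal]
26. n15.key = "rz"  [terminal]
27. n13.fin = "xrz"  ["x" ++ c.key]
28. n13.idx = "rzv"  [c.key ++ "v"]
29. n7.depth = -6  [S.hot + g.sig - 53]
30. n16.hot = 0  [0]
31. n16.idx = true  [S.live == true]
32. n17.tag = -7  [terminal]
33. n18.tag = 11  [terminal]
34. n16.mk = "wy"  ["wy"]
35. n2.fin = "wym"  [C.mk ++ "m"]
36. n2.idx = "ywy"  ["y" ++ C.mk]
37. n19.off = true  [terminal]
38. n20.env = false  [false]
39. n20.live = 5  [5]
40. n21.off = true  [terminal]
41. n20.fin = "wn"  ["wn"]
42. n20.idx = "uz"  ["uz"]
43. n1.mk = "wymwn"  [B₀.fin ++ B₁.fin]
44. n0.hot = 24  [24]
45. n0.live = false  [S.wid == true]

false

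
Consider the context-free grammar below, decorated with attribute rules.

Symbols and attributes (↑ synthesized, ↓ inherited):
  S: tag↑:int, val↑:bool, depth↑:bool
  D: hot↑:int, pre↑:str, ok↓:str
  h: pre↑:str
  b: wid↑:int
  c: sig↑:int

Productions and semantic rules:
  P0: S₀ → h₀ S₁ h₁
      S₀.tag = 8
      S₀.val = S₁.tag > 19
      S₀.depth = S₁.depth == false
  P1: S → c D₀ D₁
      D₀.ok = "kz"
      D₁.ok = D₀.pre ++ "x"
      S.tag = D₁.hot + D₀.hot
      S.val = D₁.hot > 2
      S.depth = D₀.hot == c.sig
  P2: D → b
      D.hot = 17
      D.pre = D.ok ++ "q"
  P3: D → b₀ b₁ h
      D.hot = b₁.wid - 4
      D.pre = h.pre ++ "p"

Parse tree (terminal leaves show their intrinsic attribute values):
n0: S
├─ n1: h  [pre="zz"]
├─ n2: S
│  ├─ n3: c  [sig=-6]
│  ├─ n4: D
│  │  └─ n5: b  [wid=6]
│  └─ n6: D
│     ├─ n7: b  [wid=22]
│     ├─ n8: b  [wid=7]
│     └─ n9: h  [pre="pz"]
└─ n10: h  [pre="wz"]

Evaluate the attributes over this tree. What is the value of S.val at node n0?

true

1. n1.pre = "zz"  [terminal]
2. n3.sig = -6  [terminal]
3. n4.ok = "kz"  ["kz"]
4. n5.wid = 6  [terminal]
5. n4.hot = 17  [17]
6. n4.pre = "kzq"  [D.ok ++ "q"]
7. n6.ok = "kzqx"  [D₀.pre ++ "x"]
8. n7.wid = 22  [terminal]
9. n8.wid = 7  [terminal]
10. n9.pre = "pz"  [terminal]
11. n6.hot = 3  [b₁.wid - 4]
12. n6.pre = "pzp"  [h.pre ++ "p"]
13. n2.tag = 20  [D₁.hot + D₀.hot]
14. n2.val = true  [D₁.hot > 2]
15. n2.depth = false  [D₀.hot == c.sig]
16. n10.pre = "wz"  [terminal]
17. n0.tag = 8  [8]
18. n0.val = true  [S₁.tag > 19]
19. n0.depth = true  [S₁.depth == false]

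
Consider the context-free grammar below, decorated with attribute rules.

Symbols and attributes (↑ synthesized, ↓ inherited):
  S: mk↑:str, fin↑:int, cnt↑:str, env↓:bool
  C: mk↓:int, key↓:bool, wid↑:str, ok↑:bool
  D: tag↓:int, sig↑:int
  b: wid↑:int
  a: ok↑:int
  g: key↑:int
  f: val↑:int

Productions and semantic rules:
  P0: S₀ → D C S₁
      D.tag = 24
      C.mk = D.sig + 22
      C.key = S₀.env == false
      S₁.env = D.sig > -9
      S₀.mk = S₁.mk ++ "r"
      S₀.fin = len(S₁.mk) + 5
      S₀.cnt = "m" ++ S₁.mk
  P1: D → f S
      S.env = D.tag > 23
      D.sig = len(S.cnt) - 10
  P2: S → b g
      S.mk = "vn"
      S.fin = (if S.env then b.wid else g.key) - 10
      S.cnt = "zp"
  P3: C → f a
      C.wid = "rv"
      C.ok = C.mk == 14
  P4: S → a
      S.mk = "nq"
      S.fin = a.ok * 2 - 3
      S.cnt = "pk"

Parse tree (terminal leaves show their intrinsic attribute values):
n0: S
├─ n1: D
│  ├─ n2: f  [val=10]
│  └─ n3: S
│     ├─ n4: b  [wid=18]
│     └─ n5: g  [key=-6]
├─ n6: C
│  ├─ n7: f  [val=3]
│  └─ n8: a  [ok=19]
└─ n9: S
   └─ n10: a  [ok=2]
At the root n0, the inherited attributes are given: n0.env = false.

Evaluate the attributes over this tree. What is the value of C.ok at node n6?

true

1. n0.env = false  [given at root]
2. n1.tag = 24  [24]
3. n2.val = 10  [terminal]
4. n3.env = true  [D.tag > 23]
5. n4.wid = 18  [terminal]
6. n5.key = -6  [terminal]
7. n3.mk = "vn"  ["vn"]
8. n3.fin = 8  [(if S.env then b.wid else g.key) - 10]
9. n3.cnt = "zp"  ["zp"]
10. n1.sig = -8  [len(S.cnt) - 10]
11. n6.mk = 14  [D.sig + 22]
12. n6.key = true  [S₀.env == false]
13. n7.val = 3  [terminal]
14. n8.ok = 19  [terminal]
15. n6.wid = "rv"  ["rv"]
16. n6.ok = true  [C.mk == 14]
17. n9.env = true  [D.sig > -9]
18. n10.ok = 2  [terminal]
19. n9.mk = "nq"  ["nq"]
20. n9.fin = 1  [a.ok * 2 - 3]
21. n9.cnt = "pk"  ["pk"]
22. n0.mk = "nqr"  [S₁.mk ++ "r"]
23. n0.fin = 7  [len(S₁.mk) + 5]
24. n0.cnt = "mnq"  ["m" ++ S₁.mk]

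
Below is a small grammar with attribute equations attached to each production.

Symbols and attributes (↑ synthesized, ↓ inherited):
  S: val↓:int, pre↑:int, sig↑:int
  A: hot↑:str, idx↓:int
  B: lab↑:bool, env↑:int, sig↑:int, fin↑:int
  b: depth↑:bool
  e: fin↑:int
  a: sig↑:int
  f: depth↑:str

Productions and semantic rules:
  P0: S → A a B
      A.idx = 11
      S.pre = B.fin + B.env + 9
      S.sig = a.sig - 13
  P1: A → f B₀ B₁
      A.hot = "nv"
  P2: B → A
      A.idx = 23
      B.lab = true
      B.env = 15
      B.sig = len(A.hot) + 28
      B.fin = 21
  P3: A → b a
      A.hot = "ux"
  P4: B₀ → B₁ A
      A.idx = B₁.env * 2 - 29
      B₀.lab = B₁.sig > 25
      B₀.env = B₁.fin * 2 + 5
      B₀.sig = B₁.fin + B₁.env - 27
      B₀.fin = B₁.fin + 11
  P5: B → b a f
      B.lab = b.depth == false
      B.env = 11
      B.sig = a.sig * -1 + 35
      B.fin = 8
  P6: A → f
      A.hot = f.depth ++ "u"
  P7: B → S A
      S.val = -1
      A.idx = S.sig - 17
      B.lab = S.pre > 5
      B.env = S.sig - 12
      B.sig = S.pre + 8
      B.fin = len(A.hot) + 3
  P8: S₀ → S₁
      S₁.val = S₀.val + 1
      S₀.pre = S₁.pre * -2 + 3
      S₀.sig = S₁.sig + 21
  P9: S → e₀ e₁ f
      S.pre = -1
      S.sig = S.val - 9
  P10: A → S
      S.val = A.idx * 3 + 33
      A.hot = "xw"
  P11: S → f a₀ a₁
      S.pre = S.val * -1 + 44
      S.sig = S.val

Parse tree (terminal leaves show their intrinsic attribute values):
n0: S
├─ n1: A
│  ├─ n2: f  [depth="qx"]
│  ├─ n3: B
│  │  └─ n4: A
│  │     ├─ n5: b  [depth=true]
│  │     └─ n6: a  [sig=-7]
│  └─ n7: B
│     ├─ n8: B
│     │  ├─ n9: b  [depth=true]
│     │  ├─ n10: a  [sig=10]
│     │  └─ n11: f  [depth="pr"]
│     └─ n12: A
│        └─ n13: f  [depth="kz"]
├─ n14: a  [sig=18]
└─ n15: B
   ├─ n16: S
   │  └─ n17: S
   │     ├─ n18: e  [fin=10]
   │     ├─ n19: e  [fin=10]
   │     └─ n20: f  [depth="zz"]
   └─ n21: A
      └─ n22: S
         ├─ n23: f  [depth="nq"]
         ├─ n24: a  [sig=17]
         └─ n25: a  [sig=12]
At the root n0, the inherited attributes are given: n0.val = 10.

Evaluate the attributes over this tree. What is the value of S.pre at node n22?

1. n0.val = 10  [given at root]
2. n1.idx = 11  [11]
3. n2.depth = "qx"  [terminal]
4. n4.idx = 23  [23]
5. n5.depth = true  [terminal]
6. n6.sig = -7  [terminal]
7. n4.hot = "ux"  ["ux"]
8. n3.lab = true  [true]
9. n3.env = 15  [15]
10. n3.sig = 30  [len(A.hot) + 28]
11. n3.fin = 21  [21]
12. n9.depth = true  [terminal]
13. n10.sig = 10  [terminal]
14. n11.depth = "pr"  [terminal]
15. n8.lab = false  [b.depth == false]
16. n8.env = 11  [11]
17. n8.sig = 25  [a.sig * -1 + 35]
18. n8.fin = 8  [8]
19. n12.idx = -7  [B₁.env * 2 - 29]
20. n13.depth = "kz"  [terminal]
21. n12.hot = "kzu"  [f.depth ++ "u"]
22. n7.lab = false  [B₁.sig > 25]
23. n7.env = 21  [B₁.fin * 2 + 5]
24. n7.sig = -8  [B₁.fin + B₁.env - 27]
25. n7.fin = 19  [B₁.fin + 11]
26. n1.hot = "nv"  ["nv"]
27. n14.sig = 18  [terminal]
28. n16.val = -1  [-1]
29. n17.val = 0  [S₀.val + 1]
30. n18.fin = 10  [terminal]
31. n19.fin = 10  [terminal]
32. n20.depth = "zz"  [terminal]
33. n17.pre = -1  [-1]
34. n17.sig = -9  [S.val - 9]
35. n16.pre = 5  [S₁.pre * -2 + 3]
36. n16.sig = 12  [S₁.sig + 21]
37. n21.idx = -5  [S.sig - 17]
38. n22.val = 18  [A.idx * 3 + 33]
39. n23.depth = "nq"  [terminal]
40. n24.sig = 17  [terminal]
41. n25.sig = 12  [terminal]
42. n22.pre = 26  [S.val * -1 + 44]
43. n22.sig = 18  [S.val]
44. n21.hot = "xw"  ["xw"]
45. n15.lab = false  [S.pre > 5]
46. n15.env = 0  [S.sig - 12]
47. n15.sig = 13  [S.pre + 8]
48. n15.fin = 5  [len(A.hot) + 3]
49. n0.pre = 14  [B.fin + B.env + 9]
50. n0.sig = 5  [a.sig - 13]

26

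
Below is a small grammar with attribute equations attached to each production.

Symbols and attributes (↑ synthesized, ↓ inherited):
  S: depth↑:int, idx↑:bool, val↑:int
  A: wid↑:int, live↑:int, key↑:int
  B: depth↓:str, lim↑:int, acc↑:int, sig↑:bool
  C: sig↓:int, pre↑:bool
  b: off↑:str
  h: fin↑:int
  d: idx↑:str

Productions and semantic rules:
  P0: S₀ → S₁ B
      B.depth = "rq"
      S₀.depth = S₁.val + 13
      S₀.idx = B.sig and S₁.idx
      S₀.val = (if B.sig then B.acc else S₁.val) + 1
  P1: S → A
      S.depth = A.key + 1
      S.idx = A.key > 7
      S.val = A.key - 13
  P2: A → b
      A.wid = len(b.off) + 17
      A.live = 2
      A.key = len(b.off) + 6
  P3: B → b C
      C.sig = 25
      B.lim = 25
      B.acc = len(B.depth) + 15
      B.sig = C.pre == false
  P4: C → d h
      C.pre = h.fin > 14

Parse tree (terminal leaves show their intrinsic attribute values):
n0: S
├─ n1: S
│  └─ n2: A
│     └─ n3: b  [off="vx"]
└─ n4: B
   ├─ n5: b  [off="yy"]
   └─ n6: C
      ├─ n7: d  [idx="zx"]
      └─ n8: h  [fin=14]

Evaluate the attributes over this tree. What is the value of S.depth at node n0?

8

1. n3.off = "vx"  [terminal]
2. n2.wid = 19  [len(b.off) + 17]
3. n2.live = 2  [2]
4. n2.key = 8  [len(b.off) + 6]
5. n1.depth = 9  [A.key + 1]
6. n1.idx = true  [A.key > 7]
7. n1.val = -5  [A.key - 13]
8. n4.depth = "rq"  ["rq"]
9. n5.off = "yy"  [terminal]
10. n6.sig = 25  [25]
11. n7.idx = "zx"  [terminal]
12. n8.fin = 14  [terminal]
13. n6.pre = false  [h.fin > 14]
14. n4.lim = 25  [25]
15. n4.acc = 17  [len(B.depth) + 15]
16. n4.sig = true  [C.pre == false]
17. n0.depth = 8  [S₁.val + 13]
18. n0.idx = true  [B.sig and S₁.idx]
19. n0.val = 18  [(if B.sig then B.acc else S₁.val) + 1]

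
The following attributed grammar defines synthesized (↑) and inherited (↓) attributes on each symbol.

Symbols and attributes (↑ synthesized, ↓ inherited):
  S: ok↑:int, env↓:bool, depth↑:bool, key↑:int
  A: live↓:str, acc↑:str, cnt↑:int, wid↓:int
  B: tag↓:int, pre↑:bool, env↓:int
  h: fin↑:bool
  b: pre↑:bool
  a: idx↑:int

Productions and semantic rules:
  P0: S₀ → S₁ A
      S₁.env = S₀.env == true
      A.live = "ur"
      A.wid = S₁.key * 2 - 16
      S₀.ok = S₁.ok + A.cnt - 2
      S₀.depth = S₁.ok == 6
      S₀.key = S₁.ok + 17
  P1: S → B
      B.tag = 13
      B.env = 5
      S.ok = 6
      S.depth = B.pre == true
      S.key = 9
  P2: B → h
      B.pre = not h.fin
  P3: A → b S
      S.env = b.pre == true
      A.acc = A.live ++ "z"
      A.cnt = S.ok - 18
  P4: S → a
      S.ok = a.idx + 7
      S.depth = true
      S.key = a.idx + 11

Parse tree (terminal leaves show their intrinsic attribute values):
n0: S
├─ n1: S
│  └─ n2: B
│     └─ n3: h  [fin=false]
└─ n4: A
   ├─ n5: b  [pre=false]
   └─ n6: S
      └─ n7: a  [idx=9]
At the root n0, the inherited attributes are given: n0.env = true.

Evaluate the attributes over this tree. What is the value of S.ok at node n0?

2

1. n0.env = true  [given at root]
2. n1.env = true  [S₀.env == true]
3. n2.tag = 13  [13]
4. n2.env = 5  [5]
5. n3.fin = false  [terminal]
6. n2.pre = true  [not h.fin]
7. n1.ok = 6  [6]
8. n1.depth = true  [B.pre == true]
9. n1.key = 9  [9]
10. n4.live = "ur"  ["ur"]
11. n4.wid = 2  [S₁.key * 2 - 16]
12. n5.pre = false  [terminal]
13. n6.env = false  [b.pre == true]
14. n7.idx = 9  [terminal]
15. n6.ok = 16  [a.idx + 7]
16. n6.depth = true  [true]
17. n6.key = 20  [a.idx + 11]
18. n4.acc = "urz"  [A.live ++ "z"]
19. n4.cnt = -2  [S.ok - 18]
20. n0.ok = 2  [S₁.ok + A.cnt - 2]
21. n0.depth = true  [S₁.ok == 6]
22. n0.key = 23  [S₁.ok + 17]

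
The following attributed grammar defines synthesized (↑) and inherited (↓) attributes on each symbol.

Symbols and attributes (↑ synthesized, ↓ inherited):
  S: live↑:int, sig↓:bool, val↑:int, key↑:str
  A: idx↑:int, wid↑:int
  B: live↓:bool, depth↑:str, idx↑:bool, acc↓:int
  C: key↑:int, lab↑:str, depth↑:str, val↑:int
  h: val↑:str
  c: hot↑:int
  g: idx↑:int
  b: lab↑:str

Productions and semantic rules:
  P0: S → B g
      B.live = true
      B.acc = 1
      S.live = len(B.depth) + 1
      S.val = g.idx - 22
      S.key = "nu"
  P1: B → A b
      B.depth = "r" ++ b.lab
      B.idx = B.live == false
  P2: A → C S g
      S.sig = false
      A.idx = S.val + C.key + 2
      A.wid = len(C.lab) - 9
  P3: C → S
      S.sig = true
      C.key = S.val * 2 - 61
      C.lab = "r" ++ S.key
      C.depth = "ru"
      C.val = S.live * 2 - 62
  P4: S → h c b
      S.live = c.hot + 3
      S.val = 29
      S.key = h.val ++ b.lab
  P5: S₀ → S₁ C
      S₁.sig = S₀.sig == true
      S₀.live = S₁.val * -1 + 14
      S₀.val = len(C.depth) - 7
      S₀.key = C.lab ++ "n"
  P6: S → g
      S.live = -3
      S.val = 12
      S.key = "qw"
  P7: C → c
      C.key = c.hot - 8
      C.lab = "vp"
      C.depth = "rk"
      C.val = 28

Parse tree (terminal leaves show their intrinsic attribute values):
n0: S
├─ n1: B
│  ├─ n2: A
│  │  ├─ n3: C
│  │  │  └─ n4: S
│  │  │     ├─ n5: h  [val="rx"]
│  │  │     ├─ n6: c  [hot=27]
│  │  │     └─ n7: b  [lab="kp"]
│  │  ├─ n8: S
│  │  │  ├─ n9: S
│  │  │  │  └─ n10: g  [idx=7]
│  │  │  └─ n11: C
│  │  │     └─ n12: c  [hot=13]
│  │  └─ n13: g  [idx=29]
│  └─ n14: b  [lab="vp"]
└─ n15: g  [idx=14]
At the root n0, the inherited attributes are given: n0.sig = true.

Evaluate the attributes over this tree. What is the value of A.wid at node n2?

-4

1. n0.sig = true  [given at root]
2. n1.live = true  [true]
3. n1.acc = 1  [1]
4. n4.sig = true  [true]
5. n5.val = "rx"  [terminal]
6. n6.hot = 27  [terminal]
7. n7.lab = "kp"  [terminal]
8. n4.live = 30  [c.hot + 3]
9. n4.val = 29  [29]
10. n4.key = "rxkp"  [h.val ++ b.lab]
11. n3.key = -3  [S.val * 2 - 61]
12. n3.lab = "rrxkp"  ["r" ++ S.key]
13. n3.depth = "ru"  ["ru"]
14. n3.val = -2  [S.live * 2 - 62]
15. n8.sig = false  [false]
16. n9.sig = false  [S₀.sig == true]
17. n10.idx = 7  [terminal]
18. n9.live = -3  [-3]
19. n9.val = 12  [12]
20. n9.key = "qw"  ["qw"]
21. n12.hot = 13  [terminal]
22. n11.key = 5  [c.hot - 8]
23. n11.lab = "vp"  ["vp"]
24. n11.depth = "rk"  ["rk"]
25. n11.val = 28  [28]
26. n8.live = 2  [S₁.val * -1 + 14]
27. n8.val = -5  [len(C.depth) - 7]
28. n8.key = "vpn"  [C.lab ++ "n"]
29. n13.idx = 29  [terminal]
30. n2.idx = -6  [S.val + C.key + 2]
31. n2.wid = -4  [len(C.lab) - 9]
32. n14.lab = "vp"  [terminal]
33. n1.depth = "rvp"  ["r" ++ b.lab]
34. n1.idx = false  [B.live == false]
35. n15.idx = 14  [terminal]
36. n0.live = 4  [len(B.depth) + 1]
37. n0.val = -8  [g.idx - 22]
38. n0.key = "nu"  ["nu"]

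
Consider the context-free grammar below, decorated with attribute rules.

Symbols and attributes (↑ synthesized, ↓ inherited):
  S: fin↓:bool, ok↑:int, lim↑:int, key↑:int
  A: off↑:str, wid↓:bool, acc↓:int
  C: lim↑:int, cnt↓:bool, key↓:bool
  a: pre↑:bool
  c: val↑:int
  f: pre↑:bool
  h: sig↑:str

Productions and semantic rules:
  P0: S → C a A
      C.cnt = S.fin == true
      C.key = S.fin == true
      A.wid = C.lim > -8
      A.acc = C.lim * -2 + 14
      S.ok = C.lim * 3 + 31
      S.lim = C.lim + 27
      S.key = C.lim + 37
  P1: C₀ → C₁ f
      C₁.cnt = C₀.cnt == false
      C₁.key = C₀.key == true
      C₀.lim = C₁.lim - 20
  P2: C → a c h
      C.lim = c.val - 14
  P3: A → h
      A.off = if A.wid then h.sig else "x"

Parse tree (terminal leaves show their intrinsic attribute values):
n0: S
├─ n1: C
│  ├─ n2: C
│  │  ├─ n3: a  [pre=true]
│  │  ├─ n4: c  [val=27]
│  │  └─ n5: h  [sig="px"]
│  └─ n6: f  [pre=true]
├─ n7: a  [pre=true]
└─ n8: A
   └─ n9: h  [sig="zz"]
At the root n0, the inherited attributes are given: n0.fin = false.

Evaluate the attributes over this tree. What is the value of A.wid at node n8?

1. n0.fin = false  [given at root]
2. n1.cnt = false  [S.fin == true]
3. n1.key = false  [S.fin == true]
4. n2.cnt = true  [C₀.cnt == false]
5. n2.key = false  [C₀.key == true]
6. n3.pre = true  [terminal]
7. n4.val = 27  [terminal]
8. n5.sig = "px"  [terminal]
9. n2.lim = 13  [c.val - 14]
10. n6.pre = true  [terminal]
11. n1.lim = -7  [C₁.lim - 20]
12. n7.pre = true  [terminal]
13. n8.wid = true  [C.lim > -8]
14. n8.acc = 28  [C.lim * -2 + 14]
15. n9.sig = "zz"  [terminal]
16. n8.off = "zz"  [if A.wid then h.sig else "x"]
17. n0.ok = 10  [C.lim * 3 + 31]
18. n0.lim = 20  [C.lim + 27]
19. n0.key = 30  [C.lim + 37]

true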